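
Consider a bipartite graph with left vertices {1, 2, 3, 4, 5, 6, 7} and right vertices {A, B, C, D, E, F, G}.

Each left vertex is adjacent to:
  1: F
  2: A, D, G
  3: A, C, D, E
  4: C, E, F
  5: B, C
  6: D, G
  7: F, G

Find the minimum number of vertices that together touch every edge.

{1, 2, 3, 4, 5, 6, 7} is a vertex cover of size 7: every edge has an endpoint in this set.
No smaller cover exists because 1–F, 2–A, 3–C, 4–E, 5–B, 6–D, 7–G is a matching of size 7, and a cover must include an endpoint of each of these disjoint edges (König's theorem).

7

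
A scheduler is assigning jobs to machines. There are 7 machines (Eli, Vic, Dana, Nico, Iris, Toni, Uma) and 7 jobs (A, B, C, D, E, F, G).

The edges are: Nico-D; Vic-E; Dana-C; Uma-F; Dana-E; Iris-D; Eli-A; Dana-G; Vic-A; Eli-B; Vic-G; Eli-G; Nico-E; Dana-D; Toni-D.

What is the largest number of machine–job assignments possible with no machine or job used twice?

6

A valid assignment of size 6: Eli–B, Vic–G, Dana–C, Nico–E, Iris–D, Uma–F.
The set {Iris, Toni} has only 1 neighbour ({D}), so by Hall's theorem at most 6 of the 7 machines can be matched.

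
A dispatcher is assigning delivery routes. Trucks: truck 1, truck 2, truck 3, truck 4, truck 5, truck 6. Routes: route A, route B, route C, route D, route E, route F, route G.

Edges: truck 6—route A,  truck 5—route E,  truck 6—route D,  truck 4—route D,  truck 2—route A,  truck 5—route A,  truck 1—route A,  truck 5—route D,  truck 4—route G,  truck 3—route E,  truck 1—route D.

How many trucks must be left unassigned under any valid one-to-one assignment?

2

One maximum matching: truck 1-route D, truck 2-route A, truck 3-route E, truck 4-route G.
The set {truck 1, truck 2, truck 3, truck 5, truck 6} has only 3 neighbours ({route A, route D, route E}), so by Hall's theorem at most 4 of the 6 trucks can be matched.
That matches 4 of the 6, leaving 2 unmatched; no matching can do better.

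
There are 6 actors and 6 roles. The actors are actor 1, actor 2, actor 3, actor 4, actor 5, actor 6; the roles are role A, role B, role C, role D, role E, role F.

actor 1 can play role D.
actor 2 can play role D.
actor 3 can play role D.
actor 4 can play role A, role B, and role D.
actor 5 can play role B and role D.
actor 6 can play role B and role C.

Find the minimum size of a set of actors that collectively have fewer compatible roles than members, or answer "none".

Take S = {actor 1, actor 2}. Its neighbourhood is {role D}, so |N(S)| = 1 < |S| = 2.
No single vertex violates Hall's condition since each has at least one neighbour, so 2 is the minimum.

2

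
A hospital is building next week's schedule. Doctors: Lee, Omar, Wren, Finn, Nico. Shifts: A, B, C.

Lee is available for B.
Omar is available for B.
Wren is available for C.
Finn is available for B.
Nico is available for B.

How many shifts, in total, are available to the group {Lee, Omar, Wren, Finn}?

2

The union of neighbours of {Lee, Omar, Wren, Finn} is {B, C}, which has 2 elements.
Since |N(S)| = 2 < |S| = 4, Hall's condition fails for this subset.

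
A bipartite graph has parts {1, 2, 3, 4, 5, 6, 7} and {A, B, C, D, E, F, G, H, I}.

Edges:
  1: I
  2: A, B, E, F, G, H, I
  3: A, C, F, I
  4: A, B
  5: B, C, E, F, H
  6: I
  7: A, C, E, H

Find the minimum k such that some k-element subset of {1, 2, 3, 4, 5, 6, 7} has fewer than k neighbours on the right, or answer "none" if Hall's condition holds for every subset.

Take S = {1, 6}. Its neighbourhood is {I}, so |N(S)| = 1 < |S| = 2.
No single vertex violates Hall's condition since each has at least one neighbour, so 2 is the minimum.

2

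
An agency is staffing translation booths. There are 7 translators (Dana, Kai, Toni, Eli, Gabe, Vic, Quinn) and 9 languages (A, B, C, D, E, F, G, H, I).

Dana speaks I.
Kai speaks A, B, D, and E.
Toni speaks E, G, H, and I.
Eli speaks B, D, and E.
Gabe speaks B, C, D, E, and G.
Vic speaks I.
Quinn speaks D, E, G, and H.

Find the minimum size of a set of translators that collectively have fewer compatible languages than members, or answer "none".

2

Take S = {Dana, Vic}. Its neighbourhood is {I}, so |N(S)| = 1 < |S| = 2.
No single vertex violates Hall's condition since each has at least one neighbour, so 2 is the minimum.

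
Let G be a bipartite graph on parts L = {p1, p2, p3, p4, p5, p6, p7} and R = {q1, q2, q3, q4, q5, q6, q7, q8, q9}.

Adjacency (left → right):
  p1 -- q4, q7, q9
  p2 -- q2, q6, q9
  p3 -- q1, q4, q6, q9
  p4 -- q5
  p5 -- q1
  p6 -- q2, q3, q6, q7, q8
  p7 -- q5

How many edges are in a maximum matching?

For example, pair p1–q7, p2–q2, p3–q4, p4–q5, p5–q1, p6–q6.
The set {p4, p7} has only 1 neighbour ({q5}), so by Hall's theorem at most 6 of the 7 left vertices can be matched.

6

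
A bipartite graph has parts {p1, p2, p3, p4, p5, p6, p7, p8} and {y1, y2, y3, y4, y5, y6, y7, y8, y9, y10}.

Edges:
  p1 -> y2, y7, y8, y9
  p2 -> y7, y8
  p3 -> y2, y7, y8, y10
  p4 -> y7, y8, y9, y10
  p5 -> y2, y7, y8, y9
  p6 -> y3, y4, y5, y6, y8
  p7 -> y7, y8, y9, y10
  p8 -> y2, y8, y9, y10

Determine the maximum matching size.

A valid assignment of size 6: p1→y2, p2→y8, p3→y10, p4→y9, p5→y7, p6→y6.
The set {p1, p2, p3, p4, p5, p7, p8} has only 5 neighbours ({y10, y2, y7, y8, y9}), so by Hall's theorem at most 6 of the 8 left vertices can be matched.

6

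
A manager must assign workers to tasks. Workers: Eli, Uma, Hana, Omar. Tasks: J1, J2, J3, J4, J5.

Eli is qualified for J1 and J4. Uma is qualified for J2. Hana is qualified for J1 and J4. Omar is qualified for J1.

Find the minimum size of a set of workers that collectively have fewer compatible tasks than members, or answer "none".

Take S = {Eli, Hana, Omar}. Its neighbourhood is {J1, J4}, so |N(S)| = 2 < |S| = 3.
Every subset of size less than 3 has at least as many neighbours as members, so 3 is the minimum.

3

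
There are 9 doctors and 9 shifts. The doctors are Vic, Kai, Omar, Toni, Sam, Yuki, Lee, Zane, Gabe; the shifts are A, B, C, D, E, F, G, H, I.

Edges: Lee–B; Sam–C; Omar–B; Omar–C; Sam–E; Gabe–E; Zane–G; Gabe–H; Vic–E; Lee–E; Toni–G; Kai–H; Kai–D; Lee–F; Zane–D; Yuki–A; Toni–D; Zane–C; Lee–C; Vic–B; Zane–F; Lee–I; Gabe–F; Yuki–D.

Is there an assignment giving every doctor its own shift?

Yes

For example, pair Vic-B, Kai-D, Omar-C, Toni-G, Sam-E, Yuki-A, Lee-I, Zane-F, Gabe-H.
All 9 doctors are covered.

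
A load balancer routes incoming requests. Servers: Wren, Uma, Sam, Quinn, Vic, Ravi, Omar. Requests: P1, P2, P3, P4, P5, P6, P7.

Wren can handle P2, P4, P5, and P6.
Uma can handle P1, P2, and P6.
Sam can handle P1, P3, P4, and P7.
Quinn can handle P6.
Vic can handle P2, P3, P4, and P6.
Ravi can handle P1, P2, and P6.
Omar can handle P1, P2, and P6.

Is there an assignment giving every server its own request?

No

The set {Uma, Quinn, Ravi, Omar} has only 3 neighbours ({P1, P2, P6}), so by Hall's theorem at most 6 of the 7 servers can be matched.
Hence no matching covers every server.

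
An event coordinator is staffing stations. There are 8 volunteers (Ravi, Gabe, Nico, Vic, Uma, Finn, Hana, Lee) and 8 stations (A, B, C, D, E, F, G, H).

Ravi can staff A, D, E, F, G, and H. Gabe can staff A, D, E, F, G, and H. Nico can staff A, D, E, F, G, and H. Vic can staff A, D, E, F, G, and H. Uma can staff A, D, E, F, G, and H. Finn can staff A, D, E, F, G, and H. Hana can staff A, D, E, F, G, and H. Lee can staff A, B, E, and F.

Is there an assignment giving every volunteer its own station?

No

The set {Ravi, Gabe, Nico, Vic, Uma, Finn, Hana} has only 6 neighbours ({A, D, E, F, G, H}), so by Hall's theorem at most 7 of the 8 volunteers can be matched.
Hence no matching covers every volunteer.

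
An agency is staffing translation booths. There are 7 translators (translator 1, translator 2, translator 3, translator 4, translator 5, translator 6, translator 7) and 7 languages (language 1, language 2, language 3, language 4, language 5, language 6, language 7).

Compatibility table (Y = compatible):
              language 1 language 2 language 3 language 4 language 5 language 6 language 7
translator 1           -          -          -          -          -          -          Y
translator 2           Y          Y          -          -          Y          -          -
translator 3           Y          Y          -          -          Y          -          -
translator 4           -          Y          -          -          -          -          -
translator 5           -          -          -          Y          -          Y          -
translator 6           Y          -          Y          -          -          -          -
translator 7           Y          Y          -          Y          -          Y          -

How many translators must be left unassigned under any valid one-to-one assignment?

A valid assignment of size 7: translator 1→language 7, translator 2→language 5, translator 3→language 1, translator 4→language 2, translator 5→language 4, translator 6→language 3, translator 7→language 6.
All 7 translators are matched, so no larger matching exists.
That matches 7 of the 7, leaving 0 unmatched; no matching can do better.

0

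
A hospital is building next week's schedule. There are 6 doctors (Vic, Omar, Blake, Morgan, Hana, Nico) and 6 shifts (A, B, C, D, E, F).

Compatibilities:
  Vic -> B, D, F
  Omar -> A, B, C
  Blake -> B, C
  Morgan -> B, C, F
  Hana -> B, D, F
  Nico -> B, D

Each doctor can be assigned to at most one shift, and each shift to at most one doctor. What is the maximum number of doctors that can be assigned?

For example, pair Vic-D, Omar-A, Blake-C, Morgan-F, Hana-B.
The set {Vic, Blake, Morgan, Hana, Nico} has only 4 neighbours ({B, C, D, F}), so by Hall's theorem at most 5 of the 6 doctors can be matched.

5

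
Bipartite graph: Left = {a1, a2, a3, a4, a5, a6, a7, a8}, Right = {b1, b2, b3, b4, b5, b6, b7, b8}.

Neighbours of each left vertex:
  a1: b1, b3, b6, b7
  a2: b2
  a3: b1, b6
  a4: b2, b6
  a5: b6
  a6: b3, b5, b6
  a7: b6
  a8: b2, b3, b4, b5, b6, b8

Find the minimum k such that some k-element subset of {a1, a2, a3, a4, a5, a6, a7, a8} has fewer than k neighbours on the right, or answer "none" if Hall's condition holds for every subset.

2

Take S = {a5, a7}. Its neighbourhood is {b6}, so |N(S)| = 1 < |S| = 2.
No single vertex violates Hall's condition since each has at least one neighbour, so 2 is the minimum.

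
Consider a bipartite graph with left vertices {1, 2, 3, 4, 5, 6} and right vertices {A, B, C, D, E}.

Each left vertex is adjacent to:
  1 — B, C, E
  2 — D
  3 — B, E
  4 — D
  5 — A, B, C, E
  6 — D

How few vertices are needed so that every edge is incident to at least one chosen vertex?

{1, 3, 5, D} is a vertex cover of size 4: every edge has an endpoint in this set.
No smaller cover exists because 1–C, 2–D, 3–E, 5–B is a matching of size 4, and a cover must include an endpoint of each of these disjoint edges (König's theorem).

4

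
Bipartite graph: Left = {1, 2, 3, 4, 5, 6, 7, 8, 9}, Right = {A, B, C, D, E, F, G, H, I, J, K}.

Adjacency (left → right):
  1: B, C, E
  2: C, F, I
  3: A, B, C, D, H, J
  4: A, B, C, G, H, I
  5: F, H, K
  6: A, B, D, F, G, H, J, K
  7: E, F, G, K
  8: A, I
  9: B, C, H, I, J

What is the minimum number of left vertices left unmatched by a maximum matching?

0

One maximum matching: 1–B, 2–C, 3–H, 4–A, 5–F, 6–G, 7–E, 8–I, 9–J.
This saturates every left vertex, so 9 is the maximum.
That matches 9 of the 9, leaving 0 unmatched; no matching can do better.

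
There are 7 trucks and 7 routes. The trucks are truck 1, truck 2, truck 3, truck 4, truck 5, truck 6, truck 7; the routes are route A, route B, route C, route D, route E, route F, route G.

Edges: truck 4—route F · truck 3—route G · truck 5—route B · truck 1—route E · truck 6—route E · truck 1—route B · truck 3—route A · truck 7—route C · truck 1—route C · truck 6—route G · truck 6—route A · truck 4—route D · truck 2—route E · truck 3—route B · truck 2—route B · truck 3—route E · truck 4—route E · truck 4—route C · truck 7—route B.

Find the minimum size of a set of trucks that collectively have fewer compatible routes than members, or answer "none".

4

Take S = {truck 1, truck 2, truck 5, truck 7}. Its neighbourhood is {route B, route C, route E}, so |N(S)| = 3 < |S| = 4.
Every subset of size less than 4 has at least as many neighbours as members, so 4 is the minimum.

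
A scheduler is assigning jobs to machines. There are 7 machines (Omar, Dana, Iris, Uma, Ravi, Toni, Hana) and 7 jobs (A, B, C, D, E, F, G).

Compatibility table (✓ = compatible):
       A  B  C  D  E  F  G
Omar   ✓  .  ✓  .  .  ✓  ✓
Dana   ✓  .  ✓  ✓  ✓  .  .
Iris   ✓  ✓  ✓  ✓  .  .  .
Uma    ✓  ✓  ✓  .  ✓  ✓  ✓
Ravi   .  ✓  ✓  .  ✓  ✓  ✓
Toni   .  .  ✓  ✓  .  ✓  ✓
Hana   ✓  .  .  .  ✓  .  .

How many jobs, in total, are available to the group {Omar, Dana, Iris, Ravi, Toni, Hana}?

The union of neighbours of {Omar, Dana, Iris, Ravi, Toni, Hana} is {A, B, C, D, E, F, G}, which has 7 elements.
Since |N(S)| = 7 ≥ |S| = 6, Hall's condition holds for this subset.

7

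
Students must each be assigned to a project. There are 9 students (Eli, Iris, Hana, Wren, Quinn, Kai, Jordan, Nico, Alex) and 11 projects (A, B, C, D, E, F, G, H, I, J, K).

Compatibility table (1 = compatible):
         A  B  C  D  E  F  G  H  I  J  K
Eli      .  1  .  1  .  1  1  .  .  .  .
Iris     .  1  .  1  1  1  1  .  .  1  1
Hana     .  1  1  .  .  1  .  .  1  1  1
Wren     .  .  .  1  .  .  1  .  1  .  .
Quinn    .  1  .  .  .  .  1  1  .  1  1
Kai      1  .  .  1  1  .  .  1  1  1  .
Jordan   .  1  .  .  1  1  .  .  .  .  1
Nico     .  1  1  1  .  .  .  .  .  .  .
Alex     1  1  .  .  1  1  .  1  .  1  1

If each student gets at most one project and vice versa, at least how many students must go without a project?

One maximum matching: Eli-F, Iris-G, Hana-K, Wren-D, Quinn-H, Kai-A, Jordan-E, Nico-B, Alex-J.
All 9 students are matched, so no larger matching exists.
That matches 9 of the 9, leaving 0 unmatched; no matching can do better.

0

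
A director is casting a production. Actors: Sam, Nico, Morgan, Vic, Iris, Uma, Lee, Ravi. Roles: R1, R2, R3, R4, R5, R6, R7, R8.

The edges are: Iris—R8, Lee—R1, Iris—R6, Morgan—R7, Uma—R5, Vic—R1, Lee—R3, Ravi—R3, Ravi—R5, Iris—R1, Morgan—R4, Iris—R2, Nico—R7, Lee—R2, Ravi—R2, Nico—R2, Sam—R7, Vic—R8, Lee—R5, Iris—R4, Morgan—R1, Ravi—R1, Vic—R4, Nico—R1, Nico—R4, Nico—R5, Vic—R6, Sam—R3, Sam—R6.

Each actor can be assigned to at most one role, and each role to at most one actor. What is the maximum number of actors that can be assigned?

8

One maximum matching: Sam→R6, Nico→R4, Morgan→R7, Vic→R8, Iris→R1, Uma→R5, Lee→R2, Ravi→R3.
This saturates every actor, so 8 is the maximum.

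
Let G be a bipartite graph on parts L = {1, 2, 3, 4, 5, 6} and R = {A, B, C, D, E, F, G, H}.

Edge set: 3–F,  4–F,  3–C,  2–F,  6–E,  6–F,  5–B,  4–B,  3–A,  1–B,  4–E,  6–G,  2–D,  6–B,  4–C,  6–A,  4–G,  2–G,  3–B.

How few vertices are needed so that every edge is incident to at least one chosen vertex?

5

The 5 edges 1–B, 2–D, 3–F, 4–E, 6–G form a matching, so any vertex cover needs at least 5 vertices (one per matched edge).
Conversely {2, 3, 4, 6, B} meets every edge and has exactly 5 vertices, so 5 is optimal.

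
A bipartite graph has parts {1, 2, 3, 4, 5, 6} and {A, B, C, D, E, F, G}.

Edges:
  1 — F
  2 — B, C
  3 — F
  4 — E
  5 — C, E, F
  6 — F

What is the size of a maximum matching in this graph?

For example, pair 1-F, 2-B, 4-E, 5-C.
The set {1, 3, 6} has only 1 neighbour ({F}), so by Hall's theorem at most 4 of the 6 left vertices can be matched.

4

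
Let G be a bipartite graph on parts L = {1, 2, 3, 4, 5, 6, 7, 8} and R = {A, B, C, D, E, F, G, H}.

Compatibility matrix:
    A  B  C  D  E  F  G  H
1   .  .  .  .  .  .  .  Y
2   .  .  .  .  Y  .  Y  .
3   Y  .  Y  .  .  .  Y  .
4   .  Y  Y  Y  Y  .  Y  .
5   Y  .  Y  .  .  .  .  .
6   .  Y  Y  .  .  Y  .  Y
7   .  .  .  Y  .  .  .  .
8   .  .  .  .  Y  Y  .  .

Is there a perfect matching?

Yes

One maximum matching: 1-H, 2-G, 3-C, 4-B, 5-A, 6-F, 7-D, 8-E.
Every left vertex is matched, so this is a perfect matching.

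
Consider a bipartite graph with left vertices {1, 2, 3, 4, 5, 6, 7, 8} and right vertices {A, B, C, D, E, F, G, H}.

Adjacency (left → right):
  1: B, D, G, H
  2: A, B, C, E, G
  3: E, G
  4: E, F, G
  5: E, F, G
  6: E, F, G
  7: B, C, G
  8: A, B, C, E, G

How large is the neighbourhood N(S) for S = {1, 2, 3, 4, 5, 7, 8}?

8

The union of neighbours of {1, 2, 3, 4, 5, 7, 8} is {A, B, C, D, E, F, G, H}, which has 8 elements.
Since |N(S)| = 8 ≥ |S| = 7, Hall's condition holds for this subset.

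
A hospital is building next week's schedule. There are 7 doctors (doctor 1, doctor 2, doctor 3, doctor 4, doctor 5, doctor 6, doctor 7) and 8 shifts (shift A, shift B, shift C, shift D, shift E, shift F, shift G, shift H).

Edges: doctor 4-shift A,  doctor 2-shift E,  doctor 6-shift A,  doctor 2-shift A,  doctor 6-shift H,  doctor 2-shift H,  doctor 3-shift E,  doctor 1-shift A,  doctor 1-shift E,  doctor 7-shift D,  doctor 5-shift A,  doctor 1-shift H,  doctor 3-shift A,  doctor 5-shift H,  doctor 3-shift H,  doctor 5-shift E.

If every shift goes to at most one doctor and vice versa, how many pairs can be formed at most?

4

One maximum matching: doctor 1–shift H, doctor 2–shift A, doctor 3–shift E, doctor 7–shift D.
The set {doctor 1, doctor 2, doctor 3, doctor 4, doctor 5, doctor 6} has only 3 neighbours ({shift A, shift E, shift H}), so by Hall's theorem at most 4 of the 7 doctors can be matched.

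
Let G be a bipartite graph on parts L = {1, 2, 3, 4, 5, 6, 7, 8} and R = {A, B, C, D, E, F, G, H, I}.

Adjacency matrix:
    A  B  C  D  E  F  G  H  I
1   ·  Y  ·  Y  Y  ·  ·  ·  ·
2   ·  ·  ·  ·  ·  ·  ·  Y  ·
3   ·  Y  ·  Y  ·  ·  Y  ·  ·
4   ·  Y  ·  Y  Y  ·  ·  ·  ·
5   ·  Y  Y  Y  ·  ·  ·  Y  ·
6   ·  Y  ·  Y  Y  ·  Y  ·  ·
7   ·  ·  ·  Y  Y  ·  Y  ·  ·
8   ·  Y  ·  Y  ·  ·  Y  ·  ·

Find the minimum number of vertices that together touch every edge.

6

{2, 5, B, D, E, G} is a vertex cover of size 6: every edge has an endpoint in this set.
No smaller cover exists because 1–D, 2–H, 3–G, 4–E, 5–C, 6–B is a matching of size 6, and a cover must include an endpoint of each of these disjoint edges (König's theorem).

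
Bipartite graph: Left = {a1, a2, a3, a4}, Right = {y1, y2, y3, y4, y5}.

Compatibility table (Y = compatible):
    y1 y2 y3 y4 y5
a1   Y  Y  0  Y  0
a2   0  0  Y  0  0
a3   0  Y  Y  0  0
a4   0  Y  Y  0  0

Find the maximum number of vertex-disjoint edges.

3

One maximum matching: a1-y1, a2-y3, a3-y2.
The set {a2, a3, a4} has only 2 neighbours ({y2, y3}), so by Hall's theorem at most 3 of the 4 left vertices can be matched.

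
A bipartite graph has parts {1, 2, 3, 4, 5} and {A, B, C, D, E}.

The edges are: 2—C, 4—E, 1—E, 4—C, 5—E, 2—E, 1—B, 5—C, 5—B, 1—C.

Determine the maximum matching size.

3

One maximum matching: 1–B, 2–C, 4–E.
The set {1, 2, 3, 4, 5} has only 3 neighbours ({B, C, E}), so by Hall's theorem at most 3 of the 5 left vertices can be matched.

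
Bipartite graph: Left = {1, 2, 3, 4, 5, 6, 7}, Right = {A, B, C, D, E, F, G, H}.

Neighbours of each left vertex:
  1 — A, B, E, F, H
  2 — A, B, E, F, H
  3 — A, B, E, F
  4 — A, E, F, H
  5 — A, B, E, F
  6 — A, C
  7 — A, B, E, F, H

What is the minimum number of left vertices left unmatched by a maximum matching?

For example, pair 1–A, 2–H, 3–E, 4–F, 5–B, 6–C.
The set {1, 2, 3, 4, 5, 7} has only 5 neighbours ({A, B, E, F, H}), so by Hall's theorem at most 6 of the 7 left vertices can be matched.
That matches 6 of the 7, leaving 1 unmatched; no matching can do better.

1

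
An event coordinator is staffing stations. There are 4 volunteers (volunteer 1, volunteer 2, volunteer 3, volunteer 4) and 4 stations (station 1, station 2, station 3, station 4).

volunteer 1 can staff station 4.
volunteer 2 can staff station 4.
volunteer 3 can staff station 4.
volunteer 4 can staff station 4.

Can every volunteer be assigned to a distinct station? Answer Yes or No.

No

The set {volunteer 1, volunteer 2, volunteer 3, volunteer 4} has only 1 neighbour ({station 4}), so by Hall's theorem at most 1 of the 4 volunteers can be matched.
Hence no matching covers every volunteer.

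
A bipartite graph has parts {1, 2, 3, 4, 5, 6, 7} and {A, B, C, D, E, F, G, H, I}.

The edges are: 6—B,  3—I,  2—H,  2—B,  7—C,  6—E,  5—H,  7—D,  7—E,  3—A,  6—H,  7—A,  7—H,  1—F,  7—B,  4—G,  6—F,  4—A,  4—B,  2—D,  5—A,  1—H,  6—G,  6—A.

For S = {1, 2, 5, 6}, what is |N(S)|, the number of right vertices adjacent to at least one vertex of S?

The union of neighbours of {1, 2, 5, 6} is {A, B, D, E, F, G, H}, which has 7 elements.
Since |N(S)| = 7 ≥ |S| = 4, Hall's condition holds for this subset.

7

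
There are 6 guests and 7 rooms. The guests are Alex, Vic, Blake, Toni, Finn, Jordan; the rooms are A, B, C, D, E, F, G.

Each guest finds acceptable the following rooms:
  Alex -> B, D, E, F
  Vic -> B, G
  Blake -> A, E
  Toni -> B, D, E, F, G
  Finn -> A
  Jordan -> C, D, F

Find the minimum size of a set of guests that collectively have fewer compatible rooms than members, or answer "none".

A matching saturating every guest exists, for instance Alex→D, Vic→B, Blake→E, Toni→G, Finn→A, Jordan→F.
By Hall's marriage theorem, this means |N(S)| ≥ |S| for every subset S, so no violating subset exists.

none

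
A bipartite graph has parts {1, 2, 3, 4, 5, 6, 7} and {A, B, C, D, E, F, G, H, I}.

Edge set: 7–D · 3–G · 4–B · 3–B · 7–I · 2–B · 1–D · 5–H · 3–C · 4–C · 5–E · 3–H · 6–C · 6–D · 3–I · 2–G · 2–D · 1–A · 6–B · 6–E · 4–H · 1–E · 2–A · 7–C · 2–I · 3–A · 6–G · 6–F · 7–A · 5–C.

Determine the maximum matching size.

A valid assignment of size 7: 1–D, 2–B, 3–A, 4–C, 5–E, 6–G, 7–I.
All 7 left vertices are matched, so no larger matching exists.

7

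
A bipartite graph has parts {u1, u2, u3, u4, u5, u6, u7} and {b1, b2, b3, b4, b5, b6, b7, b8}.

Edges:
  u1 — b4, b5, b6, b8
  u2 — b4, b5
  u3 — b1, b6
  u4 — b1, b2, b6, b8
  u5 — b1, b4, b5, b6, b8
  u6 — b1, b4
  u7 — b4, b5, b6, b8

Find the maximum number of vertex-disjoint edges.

6

A valid assignment of size 6: u1→b8, u2→b5, u3→b6, u4→b2, u5→b1, u6→b4.
The set {u1, u2, u3, u5, u6, u7} has only 5 neighbours ({b1, b4, b5, b6, b8}), so by Hall's theorem at most 6 of the 7 left vertices can be matched.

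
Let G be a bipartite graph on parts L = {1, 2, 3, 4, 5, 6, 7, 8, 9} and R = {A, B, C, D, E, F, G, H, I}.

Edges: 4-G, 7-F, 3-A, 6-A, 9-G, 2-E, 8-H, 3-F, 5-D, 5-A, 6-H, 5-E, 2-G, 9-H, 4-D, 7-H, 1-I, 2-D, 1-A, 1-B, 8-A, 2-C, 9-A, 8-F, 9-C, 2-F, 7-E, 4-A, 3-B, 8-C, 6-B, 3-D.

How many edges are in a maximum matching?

For example, pair 1-I, 2-G, 3-F, 4-D, 5-E, 6-B, 7-H, 8-A, 9-C.
This saturates every left vertex, so 9 is the maximum.

9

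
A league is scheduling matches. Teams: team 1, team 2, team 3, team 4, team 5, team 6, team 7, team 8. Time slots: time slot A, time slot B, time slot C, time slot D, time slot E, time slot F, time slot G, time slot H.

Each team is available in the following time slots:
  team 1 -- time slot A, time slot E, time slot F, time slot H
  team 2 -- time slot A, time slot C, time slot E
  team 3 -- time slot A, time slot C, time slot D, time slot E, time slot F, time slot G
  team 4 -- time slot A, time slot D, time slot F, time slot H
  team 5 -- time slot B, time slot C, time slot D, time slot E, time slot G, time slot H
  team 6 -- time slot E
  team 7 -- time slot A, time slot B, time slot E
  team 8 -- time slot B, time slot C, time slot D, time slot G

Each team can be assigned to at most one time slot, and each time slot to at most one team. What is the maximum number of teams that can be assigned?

8

One maximum matching: team 1→time slot H, team 2→time slot A, team 3→time slot C, team 4→time slot F, team 5→time slot G, team 6→time slot E, team 7→time slot B, team 8→time slot D.
All 8 teams are matched, so no larger matching exists.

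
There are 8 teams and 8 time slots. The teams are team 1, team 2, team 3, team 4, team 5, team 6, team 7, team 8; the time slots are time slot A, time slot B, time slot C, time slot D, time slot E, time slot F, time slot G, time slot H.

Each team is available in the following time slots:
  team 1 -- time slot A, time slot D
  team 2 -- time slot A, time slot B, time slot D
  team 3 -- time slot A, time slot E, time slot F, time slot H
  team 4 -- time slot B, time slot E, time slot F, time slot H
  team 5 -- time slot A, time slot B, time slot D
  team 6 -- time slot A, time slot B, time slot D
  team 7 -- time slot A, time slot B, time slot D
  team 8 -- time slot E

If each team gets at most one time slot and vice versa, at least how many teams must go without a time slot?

One maximum matching: team 1-time slot A, team 2-time slot B, team 3-time slot H, team 4-time slot F, team 5-time slot D, team 8-time slot E.
The set {team 1, team 2, team 5, team 6, team 7} has only 3 neighbours ({time slot A, time slot B, time slot D}), so by Hall's theorem at most 6 of the 8 teams can be matched.
That matches 6 of the 8, leaving 2 unmatched; no matching can do better.

2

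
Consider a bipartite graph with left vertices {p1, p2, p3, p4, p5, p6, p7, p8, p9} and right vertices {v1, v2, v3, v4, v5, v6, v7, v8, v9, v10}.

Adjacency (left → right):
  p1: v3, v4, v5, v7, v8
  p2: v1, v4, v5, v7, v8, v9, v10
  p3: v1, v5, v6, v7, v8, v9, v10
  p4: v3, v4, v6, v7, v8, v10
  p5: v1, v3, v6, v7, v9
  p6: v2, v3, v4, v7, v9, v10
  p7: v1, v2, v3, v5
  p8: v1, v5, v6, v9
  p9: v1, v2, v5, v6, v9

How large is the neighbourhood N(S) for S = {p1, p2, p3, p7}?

The union of neighbours of {p1, p2, p3, p7} is {v1, v2, v3, v4, v5, v6, v7, v8, v9, v10}, which has 10 elements.
Since |N(S)| = 10 ≥ |S| = 4, Hall's condition holds for this subset.

10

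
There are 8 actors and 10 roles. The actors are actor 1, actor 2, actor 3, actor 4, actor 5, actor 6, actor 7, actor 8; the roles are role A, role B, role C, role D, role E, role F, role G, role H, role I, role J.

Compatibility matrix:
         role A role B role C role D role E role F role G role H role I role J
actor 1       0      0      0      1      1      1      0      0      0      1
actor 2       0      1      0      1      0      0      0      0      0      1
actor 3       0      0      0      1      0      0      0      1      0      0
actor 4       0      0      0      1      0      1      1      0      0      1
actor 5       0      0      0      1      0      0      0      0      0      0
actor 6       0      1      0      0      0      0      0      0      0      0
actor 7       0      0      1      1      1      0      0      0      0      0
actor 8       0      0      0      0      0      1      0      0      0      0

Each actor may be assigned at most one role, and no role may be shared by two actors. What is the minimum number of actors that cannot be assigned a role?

For example, pair actor 1–role E, actor 2–role J, actor 3–role H, actor 4–role G, actor 5–role D, actor 6–role B, actor 7–role C, actor 8–role F.
This saturates every actor, so 8 is the maximum.
That matches 8 of the 8, leaving 0 unmatched; no matching can do better.

0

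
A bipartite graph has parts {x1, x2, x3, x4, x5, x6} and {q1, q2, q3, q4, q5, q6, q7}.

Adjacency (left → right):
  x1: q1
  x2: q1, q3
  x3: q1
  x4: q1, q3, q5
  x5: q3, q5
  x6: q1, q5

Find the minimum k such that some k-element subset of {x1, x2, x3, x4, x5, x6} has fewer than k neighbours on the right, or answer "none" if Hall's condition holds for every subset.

2

Take S = {x1, x3}. Its neighbourhood is {q1}, so |N(S)| = 1 < |S| = 2.
No single vertex violates Hall's condition since each has at least one neighbour, so 2 is the minimum.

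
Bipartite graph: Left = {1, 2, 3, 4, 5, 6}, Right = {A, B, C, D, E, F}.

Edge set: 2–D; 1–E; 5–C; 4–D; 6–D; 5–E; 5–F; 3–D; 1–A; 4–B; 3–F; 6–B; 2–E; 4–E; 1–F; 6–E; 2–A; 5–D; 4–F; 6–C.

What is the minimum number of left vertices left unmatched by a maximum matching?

0

One maximum matching: 1→F, 2→A, 3→D, 4→E, 5→C, 6→B.
All 6 left vertices are matched, so no larger matching exists.
That matches 6 of the 6, leaving 0 unmatched; no matching can do better.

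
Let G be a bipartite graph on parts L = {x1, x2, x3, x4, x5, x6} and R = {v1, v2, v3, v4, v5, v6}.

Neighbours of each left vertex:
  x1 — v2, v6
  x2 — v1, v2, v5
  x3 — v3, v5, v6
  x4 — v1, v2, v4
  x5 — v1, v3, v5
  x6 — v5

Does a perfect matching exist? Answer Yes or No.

A valid assignment of size 6: x1-v6, x2-v2, x3-v3, x4-v4, x5-v1, x6-v5.
All 6 left vertices are covered.

Yes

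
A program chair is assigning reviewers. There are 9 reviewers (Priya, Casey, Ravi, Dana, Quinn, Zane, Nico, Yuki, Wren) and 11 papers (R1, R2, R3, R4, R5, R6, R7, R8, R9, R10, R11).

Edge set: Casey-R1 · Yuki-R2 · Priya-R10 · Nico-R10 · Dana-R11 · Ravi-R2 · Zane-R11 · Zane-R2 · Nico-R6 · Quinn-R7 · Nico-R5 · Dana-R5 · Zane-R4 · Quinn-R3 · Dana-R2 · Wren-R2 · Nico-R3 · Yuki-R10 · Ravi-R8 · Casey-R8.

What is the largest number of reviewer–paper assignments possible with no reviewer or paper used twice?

8

A valid assignment of size 8: Priya-R10, Casey-R1, Ravi-R8, Dana-R5, Quinn-R7, Zane-R11, Nico-R3, Yuki-R2.
The set {Priya, Yuki, Wren} has only 2 neighbours ({R10, R2}), so by Hall's theorem at most 8 of the 9 reviewers can be matched.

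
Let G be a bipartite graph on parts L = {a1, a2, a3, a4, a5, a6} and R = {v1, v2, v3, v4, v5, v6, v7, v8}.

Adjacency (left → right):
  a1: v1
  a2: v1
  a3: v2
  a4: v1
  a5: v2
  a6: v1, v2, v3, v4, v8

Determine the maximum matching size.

One maximum matching: a1-v1, a3-v2, a6-v3.
The set {a1, a2, a3, a4, a5} has only 2 neighbours ({v1, v2}), so by Hall's theorem at most 3 of the 6 left vertices can be matched.

3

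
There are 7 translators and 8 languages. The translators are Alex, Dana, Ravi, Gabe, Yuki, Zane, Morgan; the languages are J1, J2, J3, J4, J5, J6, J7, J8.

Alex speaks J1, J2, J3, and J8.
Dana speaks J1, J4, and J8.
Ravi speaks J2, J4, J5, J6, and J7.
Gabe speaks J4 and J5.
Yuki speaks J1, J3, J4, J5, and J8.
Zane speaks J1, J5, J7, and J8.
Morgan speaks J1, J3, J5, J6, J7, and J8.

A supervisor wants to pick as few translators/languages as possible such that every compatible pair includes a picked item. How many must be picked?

7

The 7 edges Alex–J3, Dana–J8, Ravi–J2, Gabe–J5, Yuki–J1, Zane–J7, Morgan–J6 form a matching, so any vertex cover needs at least 7 vertices (one per matched edge).
Conversely {Alex, Dana, Ravi, Gabe, Yuki, Zane, Morgan} meets every edge and has exactly 7 vertices, so 7 is optimal.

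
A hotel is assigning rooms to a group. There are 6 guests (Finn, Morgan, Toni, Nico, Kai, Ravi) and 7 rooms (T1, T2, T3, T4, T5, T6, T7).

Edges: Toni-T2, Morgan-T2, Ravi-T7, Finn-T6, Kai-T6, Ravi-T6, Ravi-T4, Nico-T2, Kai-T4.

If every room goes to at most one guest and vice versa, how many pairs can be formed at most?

One maximum matching: Finn–T6, Morgan–T2, Kai–T4, Ravi–T7.
The set {Morgan, Toni, Nico} has only 1 neighbour ({T2}), so by Hall's theorem at most 4 of the 6 guests can be matched.

4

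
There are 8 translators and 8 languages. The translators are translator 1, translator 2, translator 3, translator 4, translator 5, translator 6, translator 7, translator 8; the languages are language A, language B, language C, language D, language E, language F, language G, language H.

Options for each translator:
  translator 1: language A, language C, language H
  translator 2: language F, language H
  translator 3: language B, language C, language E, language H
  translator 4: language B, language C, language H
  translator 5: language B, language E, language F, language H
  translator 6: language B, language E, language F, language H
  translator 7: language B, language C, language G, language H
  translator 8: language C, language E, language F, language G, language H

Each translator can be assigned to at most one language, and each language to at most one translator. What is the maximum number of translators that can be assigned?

7

One maximum matching: translator 1→language A, translator 2→language H, translator 3→language E, translator 4→language C, translator 5→language B, translator 6→language F, translator 7→language G.
The set {translator 2, translator 3, translator 4, translator 5, translator 6, translator 7, translator 8} has only 6 neighbours ({language B, language C, language E, language F, language G, language H}), so by Hall's theorem at most 7 of the 8 translators can be matched.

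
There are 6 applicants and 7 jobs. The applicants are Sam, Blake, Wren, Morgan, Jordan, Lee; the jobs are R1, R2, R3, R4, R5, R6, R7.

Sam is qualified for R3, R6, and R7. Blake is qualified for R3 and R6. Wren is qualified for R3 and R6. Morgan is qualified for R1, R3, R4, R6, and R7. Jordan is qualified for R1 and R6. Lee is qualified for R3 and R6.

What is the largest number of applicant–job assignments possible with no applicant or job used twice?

5

A valid assignment of size 5: Sam–R7, Blake–R3, Wren–R6, Morgan–R4, Jordan–R1.
The set {Blake, Wren, Lee} has only 2 neighbours ({R3, R6}), so by Hall's theorem at most 5 of the 6 applicants can be matched.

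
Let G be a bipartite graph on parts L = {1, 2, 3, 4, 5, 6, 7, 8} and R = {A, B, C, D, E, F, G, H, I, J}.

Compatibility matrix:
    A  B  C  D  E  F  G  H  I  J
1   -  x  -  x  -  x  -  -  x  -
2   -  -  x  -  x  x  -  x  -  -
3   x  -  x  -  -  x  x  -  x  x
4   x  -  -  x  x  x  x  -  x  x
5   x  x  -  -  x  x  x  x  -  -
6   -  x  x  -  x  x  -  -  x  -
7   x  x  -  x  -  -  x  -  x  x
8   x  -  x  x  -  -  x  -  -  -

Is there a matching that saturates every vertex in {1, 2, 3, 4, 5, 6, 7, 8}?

Yes

One maximum matching: 1-B, 2-H, 3-J, 4-F, 5-E, 6-I, 7-A, 8-G.
All 8 left vertices are covered.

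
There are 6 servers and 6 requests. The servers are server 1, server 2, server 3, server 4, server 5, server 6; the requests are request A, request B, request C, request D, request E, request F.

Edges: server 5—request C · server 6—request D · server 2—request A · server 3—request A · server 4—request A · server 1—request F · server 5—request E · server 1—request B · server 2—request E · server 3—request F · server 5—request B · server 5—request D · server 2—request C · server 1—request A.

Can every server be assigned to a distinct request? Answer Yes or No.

Yes

For example, pair server 1→request B, server 2→request C, server 3→request F, server 4→request A, server 5→request E, server 6→request D.
All 6 servers are covered.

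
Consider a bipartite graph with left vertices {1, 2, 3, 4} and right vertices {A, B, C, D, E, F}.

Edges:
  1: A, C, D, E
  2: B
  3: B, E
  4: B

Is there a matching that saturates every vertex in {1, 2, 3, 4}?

The set {2, 4} has only 1 neighbour ({B}), so by Hall's theorem at most 3 of the 4 left vertices can be matched.
Hence no matching covers every left vertex.

No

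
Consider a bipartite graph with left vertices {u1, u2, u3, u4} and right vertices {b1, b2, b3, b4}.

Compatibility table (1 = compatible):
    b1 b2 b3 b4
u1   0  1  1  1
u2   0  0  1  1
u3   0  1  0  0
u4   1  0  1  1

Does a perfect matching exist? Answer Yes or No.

Yes

A valid assignment of size 4: u1→b4, u2→b3, u3→b2, u4→b1.
All 4 left vertices are covered.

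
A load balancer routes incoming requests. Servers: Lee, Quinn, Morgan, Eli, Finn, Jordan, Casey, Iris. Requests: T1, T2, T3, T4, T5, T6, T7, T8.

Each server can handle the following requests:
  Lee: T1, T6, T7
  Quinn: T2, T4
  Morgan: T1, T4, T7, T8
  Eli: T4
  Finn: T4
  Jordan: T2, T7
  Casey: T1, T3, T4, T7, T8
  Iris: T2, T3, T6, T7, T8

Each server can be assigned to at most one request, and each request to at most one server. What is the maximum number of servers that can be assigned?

7

For example, pair Lee→T6, Quinn→T2, Morgan→T1, Eli→T4, Jordan→T7, Casey→T8, Iris→T3.
The set {Eli, Finn} has only 1 neighbour ({T4}), so by Hall's theorem at most 7 of the 8 servers can be matched.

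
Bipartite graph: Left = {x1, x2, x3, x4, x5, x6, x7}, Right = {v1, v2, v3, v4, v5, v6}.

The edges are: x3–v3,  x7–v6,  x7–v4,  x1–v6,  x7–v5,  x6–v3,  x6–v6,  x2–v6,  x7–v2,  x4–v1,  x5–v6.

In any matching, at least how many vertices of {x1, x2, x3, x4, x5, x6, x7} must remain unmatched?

One maximum matching: x1→v6, x3→v3, x4→v1, x7→v2.
The set {x1, x2, x3, x5, x6} has only 2 neighbours ({v3, v6}), so by Hall's theorem at most 4 of the 7 left vertices can be matched.
That matches 4 of the 7, leaving 3 unmatched; no matching can do better.

3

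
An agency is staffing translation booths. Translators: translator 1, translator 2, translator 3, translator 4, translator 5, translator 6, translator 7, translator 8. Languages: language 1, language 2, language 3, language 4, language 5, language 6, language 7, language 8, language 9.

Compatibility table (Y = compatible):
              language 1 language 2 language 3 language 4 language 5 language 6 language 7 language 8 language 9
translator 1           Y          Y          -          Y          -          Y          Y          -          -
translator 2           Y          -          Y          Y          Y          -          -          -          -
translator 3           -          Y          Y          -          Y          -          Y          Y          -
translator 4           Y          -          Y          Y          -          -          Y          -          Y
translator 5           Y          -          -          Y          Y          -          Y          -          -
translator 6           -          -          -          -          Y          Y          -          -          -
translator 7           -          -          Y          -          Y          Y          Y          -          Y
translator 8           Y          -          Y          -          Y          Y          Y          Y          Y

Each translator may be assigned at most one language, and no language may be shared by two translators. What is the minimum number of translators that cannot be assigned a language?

For example, pair translator 1-language 7, translator 2-language 1, translator 3-language 2, translator 4-language 3, translator 5-language 4, translator 6-language 5, translator 7-language 6, translator 8-language 8.
This saturates every translator, so 8 is the maximum.
That matches 8 of the 8, leaving 0 unmatched; no matching can do better.

0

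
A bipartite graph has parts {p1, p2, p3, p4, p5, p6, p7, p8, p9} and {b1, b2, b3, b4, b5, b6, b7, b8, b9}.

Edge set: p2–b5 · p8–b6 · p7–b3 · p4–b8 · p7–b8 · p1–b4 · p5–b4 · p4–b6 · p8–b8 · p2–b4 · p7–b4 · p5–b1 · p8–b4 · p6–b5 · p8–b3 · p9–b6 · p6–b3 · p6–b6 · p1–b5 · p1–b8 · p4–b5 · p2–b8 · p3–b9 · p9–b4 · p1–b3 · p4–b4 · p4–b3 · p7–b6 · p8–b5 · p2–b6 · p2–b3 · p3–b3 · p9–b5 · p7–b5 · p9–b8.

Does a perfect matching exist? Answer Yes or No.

No

The set {p1, p2, p4, p6, p7, p8, p9} has only 5 neighbours ({b3, b4, b5, b6, b8}), so by Hall's theorem at most 7 of the 9 left vertices can be matched.
Hence no matching covers every left vertex.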